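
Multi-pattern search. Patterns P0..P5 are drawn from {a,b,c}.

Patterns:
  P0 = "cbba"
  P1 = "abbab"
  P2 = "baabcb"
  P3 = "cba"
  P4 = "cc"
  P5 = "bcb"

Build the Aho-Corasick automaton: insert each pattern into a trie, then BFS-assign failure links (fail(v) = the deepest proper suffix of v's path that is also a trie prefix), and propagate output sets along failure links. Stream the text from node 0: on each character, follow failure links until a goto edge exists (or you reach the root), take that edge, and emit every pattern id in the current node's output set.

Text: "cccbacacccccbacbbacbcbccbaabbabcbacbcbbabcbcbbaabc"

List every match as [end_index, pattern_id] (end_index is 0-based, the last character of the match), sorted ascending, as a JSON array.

Build automaton:
Trie (insert patterns):
  n0 'ε': a→5 b→10 c→1
  n1 'c': b→2 c→17
  n2 'cb': a→16 b→3
  n3 'cbb': a→4
  n4 'cbba': ·  ←P0
  n5 'a': b→6
  n6 'ab': b→7
  n7 'abb': a→8
  n8 'abba': b→9
  n9 'abbab': ·  ←P1
  n10 'b': a→11 c→18
  n11 'ba': a→12
  n12 'baa': b→13
  n13 'baab': c→14
  n14 'baabc': b→15
  n15 'baabcb': ·  ←P2
  n16 'cba': ·  ←P3
  n17 'cc': ·  ←P4
  n18 'bc': b→19
  n19 'bcb': ·  ←P5

Failure links (BFS by depth):
  fail(1) 'c': from fail(0)=0 chase 'c': 0 ⇒ 0;  out=∅∪out(0)=∅
  fail(5) 'a': from fail(0)=0 chase 'a': 0 ⇒ 0;  out=∅∪out(0)=∅
  fail(10) 'b': from fail(0)=0 chase 'b': 0 ⇒ 0;  out=∅∪out(0)=∅
  fail(2) 'cb': from fail(1)=0 chase 'b': 0 ⇒ 10;  out=∅∪out(10)=∅
  fail(6) 'ab': from fail(5)=0 chase 'b': 0 ⇒ 10;  out=∅∪out(10)=∅
  fail(11) 'ba': from fail(10)=0 chase 'a': 0 ⇒ 5;  out=∅∪out(5)=∅
  fail(17) 'cc': from fail(1)=0 chase 'c': 0 ⇒ 1;  out={4}∪out(1)={4}
  fail(18) 'bc': from fail(10)=0 chase 'c': 0 ⇒ 1;  out=∅∪out(1)=∅
  fail(3) 'cbb': from fail(2)=10 chase 'b': 10→0 ⇒ 10;  out=∅∪out(10)=∅
  fail(7) 'abb': from fail(6)=10 chase 'b': 10→0 ⇒ 10;  out=∅∪out(10)=∅
  fail(12) 'baa': from fail(11)=5 chase 'a': 5→0 ⇒ 5;  out=∅∪out(5)=∅
  fail(16) 'cba': from fail(2)=10 chase 'a': 10 ⇒ 11;  out={3}∪out(11)={3}
  fail(19) 'bcb': from fail(18)=1 chase 'b': 1 ⇒ 2;  out={5}∪out(2)={5}
  fail(4) 'cbba': from fail(3)=10 chase 'a': 10 ⇒ 11;  out={0}∪out(11)={0}
  fail(8) 'abba': from fail(7)=10 chase 'a': 10 ⇒ 11;  out=∅∪out(11)=∅
  fail(13) 'baab': from fail(12)=5 chase 'b': 5 ⇒ 6;  out=∅∪out(6)=∅
  fail(9) 'abbab': from fail(8)=11 chase 'b': 11→5 ⇒ 6;  out={1}∪out(6)={1}
  fail(14) 'baabc': from fail(13)=6 chase 'c': 6→10 ⇒ 18;  out=∅∪out(18)=∅
  fail(15) 'baabcb': from fail(14)=18 chase 'b': 18 ⇒ 19;  out={2}∪out(19)={2,5}

Scan:
[0] read 'c'  n0⇒n1
[1] read 'c'  n1⇒n17  ** P4@[0:1]
[2] read 'c'  n17⇒n17 (via fail)  ** P4@[1:2]
[3] read 'b'  n17⇒n2 (via fail)
[4] read 'a'  n2⇒n16  ** P3@[2:4]
[5] read 'c'  n16⇒n1 (via fail)
[6] read 'a'  n1⇒n5 (via fail)
[7] read 'c'  n5⇒n1 (via fail)
[8] read 'c'  n1⇒n17  ** P4@[7:8]
[9] read 'c'  n17⇒n17 (via fail)  ** P4@[8:9]
[10] read 'c'  n17⇒n17 (via fail)  ** P4@[9:10]
[11] read 'c'  n17⇒n17 (via fail)  ** P4@[10:11]
[12] read 'b'  n17⇒n2 (via fail)
[13] read 'a'  n2⇒n16  ** P3@[11:13]
[14] read 'c'  n16⇒n1 (via fail)
[15] read 'b'  n1⇒n2
[16] read 'b'  n2⇒n3
[17] read 'a'  n3⇒n4  ** P0@[14:17]
[18] read 'c'  n4⇒n1 (via fail)
[19] read 'b'  n1⇒n2
[20] read 'c'  n2⇒n18 (via fail)
[21] read 'b'  n18⇒n19  ** P5@[19:21]
[22] read 'c'  n19⇒n18 (via fail)
[23] read 'c'  n18⇒n17 (via fail)  ** P4@[22:23]
[24] read 'b'  n17⇒n2 (via fail)
[25] read 'a'  n2⇒n16  ** P3@[23:25]
[26] read 'a'  n16⇒n12 (via fail)
[27] read 'b'  n12⇒n13
[28] read 'b'  n13⇒n7 (via fail)
[29] read 'a'  n7⇒n8
[30] read 'b'  n8⇒n9  ** P1@[26:30]
[31] read 'c'  n9⇒n18 (via fail)
[32] read 'b'  n18⇒n19  ** P5@[30:32]
[33] read 'a'  n19⇒n16 (via fail)  ** P3@[31:33]
[34] read 'c'  n16⇒n1 (via fail)
[35] read 'b'  n1⇒n2
[36] read 'c'  n2⇒n18 (via fail)
[37] read 'b'  n18⇒n19  ** P5@[35:37]
[38] read 'b'  n19⇒n3 (via fail)
[39] read 'a'  n3⇒n4  ** P0@[36:39]
[40] read 'b'  n4⇒n6 (via fail)
[41] read 'c'  n6⇒n18 (via fail)
[42] read 'b'  n18⇒n19  ** P5@[40:42]
[43] read 'c'  n19⇒n18 (via fail)
[44] read 'b'  n18⇒n19  ** P5@[42:44]
[45] read 'b'  n19⇒n3 (via fail)
[46] read 'a'  n3⇒n4  ** P0@[43:46]
[47] read 'a'  n4⇒n12 (via fail)
[48] read 'b'  n12⇒n13
[49] read 'c'  n13⇒n14

All matches (sorted): [[1,4],[2,4],[4,3],[8,4],[9,4],[10,4],[11,4],[13,3],[17,0],[21,5],[23,4],[25,3],[30,1],[32,5],[33,3],[37,5],[39,0],[42,5],[44,5],[46,0]]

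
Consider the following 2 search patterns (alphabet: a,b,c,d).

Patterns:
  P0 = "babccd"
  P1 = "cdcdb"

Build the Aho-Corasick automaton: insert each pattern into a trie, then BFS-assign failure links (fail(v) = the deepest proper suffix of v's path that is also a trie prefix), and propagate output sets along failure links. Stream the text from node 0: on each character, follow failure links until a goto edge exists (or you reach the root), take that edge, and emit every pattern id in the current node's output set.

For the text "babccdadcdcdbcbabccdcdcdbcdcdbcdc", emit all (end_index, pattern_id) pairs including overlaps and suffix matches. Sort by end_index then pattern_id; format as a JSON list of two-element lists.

Build automaton:
Trie nodes:
  0='ε' goto b→1 c→7
  1='b' goto a→2
  2='ba' goto b→3
  3='bab' goto c→4
  4='babc' goto c→5
  5='babcc' goto d→6
  6='babccd' goto ·  [P0 ends]
  7='c' goto d→8
  8='cd' goto c→9
  9='cdc' goto d→10
  10='cdcd' goto b→11
  11='cdcdb' goto ·  [P1 ends]

Failure links (BFS by depth):
  fail(1) 'b': from fail(0)=0 chase 'b': 0 ⇒ 0;  out=∅∪out(0)=∅
  fail(7) 'c': from fail(0)=0 chase 'c': 0 ⇒ 0;  out=∅∪out(0)=∅
  fail(2) 'ba': from fail(1)=0 chase 'a': 0 ⇒ 0;  out=∅∪out(0)=∅
  fail(8) 'cd': from fail(7)=0 chase 'd': 0 ⇒ 0;  out=∅∪out(0)=∅
  fail(3) 'bab': from fail(2)=0 chase 'b': 0 ⇒ 1;  out=∅∪out(1)=∅
  fail(9) 'cdc': from fail(8)=0 chase 'c': 0 ⇒ 7;  out=∅∪out(7)=∅
  fail(4) 'babc': from fail(3)=1 chase 'c': 1→0 ⇒ 7;  out=∅∪out(7)=∅
  fail(10) 'cdcd': from fail(9)=7 chase 'd': 7 ⇒ 8;  out=∅∪out(8)=∅
  fail(5) 'babcc': from fail(4)=7 chase 'c': 7→0 ⇒ 7;  out=∅∪out(7)=∅
  fail(11) 'cdcdb': from fail(10)=8 chase 'b': 8→0 ⇒ 1;  out={1}∪out(1)={1}
  fail(6) 'babccd': from fail(5)=7 chase 'd': 7 ⇒ 8;  out={0}∪out(8)={0}

Text stream:
i=0 'b': node 0→1
i=1 'a': node 1→2
i=2 'b': node 2→3
i=3 'c': node 3→4
i=4 'c': node 4→5
i=5 'd': node 5→6  emit P0@[0:5]
i=6 'a': node 6→0 ·f
i=7 'd': node 0→0
i=8 'c': node 0→7
i=9 'd': node 7→8
i=10 'c': node 8→9
i=11 'd': node 9→10
i=12 'b': node 10→11  emit P1@[8:12]
i=13 'c': node 11→7 ·f
i=14 'b': node 7→1 ·f
i=15 'a': node 1→2
i=16 'b': node 2→3
i=17 'c': node 3→4
i=18 'c': node 4→5
i=19 'd': node 5→6  emit P0@[14:19]
i=20 'c': node 6→9 ·f
i=21 'd': node 9→10
i=22 'c': node 10→9 ·f
i=23 'd': node 9→10
i=24 'b': node 10→11  emit P1@[20:24]
i=25 'c': node 11→7 ·f
i=26 'd': node 7→8
i=27 'c': node 8→9
i=28 'd': node 9→10
i=29 'b': node 10→11  emit P1@[25:29]
i=30 'c': node 11→7 ·f
i=31 'd': node 7→8
i=32 'c': node 8→9

Result: [[5,0],[12,1],[19,0],[24,1],[29,1]]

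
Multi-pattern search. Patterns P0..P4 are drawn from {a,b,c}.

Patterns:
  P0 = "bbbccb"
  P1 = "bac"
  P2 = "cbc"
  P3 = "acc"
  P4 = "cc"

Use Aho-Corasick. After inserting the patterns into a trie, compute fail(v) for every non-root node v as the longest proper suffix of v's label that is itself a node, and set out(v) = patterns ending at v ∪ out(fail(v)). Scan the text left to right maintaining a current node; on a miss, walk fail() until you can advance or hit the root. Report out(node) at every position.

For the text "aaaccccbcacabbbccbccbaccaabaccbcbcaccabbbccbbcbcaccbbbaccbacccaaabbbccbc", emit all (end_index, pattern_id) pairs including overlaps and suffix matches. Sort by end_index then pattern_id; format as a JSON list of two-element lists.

Construct AC machine:
Trie (insert patterns):
  0='ε' goto a→12 b→1 c→9
  1='b' goto a→7 b→2
  2='bb' goto b→3
  3='bbb' goto c→4
  4='bbbc' goto c→5
  5='bbbcc' goto b→6
  6='bbbccb' goto ·  ←P0
  7='ba' goto c→8
  8='bac' goto ·  ←P1
  9='c' goto b→10 c→15
  10='cb' goto c→11
  11='cbc' goto ·  ←P2
  12='a' goto c→13
  13='ac' goto c→14
  14='acc' goto ·  ←P3
  15='cc' goto ·  ←P4

BFS fail/out derivation:
  n1('b'): parent n0 fail=0; on 'b' 0 → fail=0;  out ∅∪∅=∅
  n9('c'): parent n0 fail=0; on 'c' 0 → fail=0;  out ∅∪∅=∅
  n12('a'): parent n0 fail=0; on 'a' 0 → fail=0;  out ∅∪∅=∅
  n2('bb'): parent n1 fail=0; on 'b' 0 → fail=1;  out ∅∪∅=∅
  n7('ba'): parent n1 fail=0; on 'a' 0 → fail=12;  out ∅∪∅=∅
  n10('cb'): parent n9 fail=0; on 'b' 0 → fail=1;  out ∅∪∅=∅
  n13('ac'): parent n12 fail=0; on 'c' 0 → fail=9;  out ∅∪∅=∅
  n15('cc'): parent n9 fail=0; on 'c' 0 → fail=9;  out {4}∪∅={4}
  n3('bbb'): parent n2 fail=1; on 'b' 1 → fail=2;  out ∅∪∅=∅
  n8('bac'): parent n7 fail=12; on 'c' 12 → fail=13;  out {1}∪∅={1}
  n11('cbc'): parent n10 fail=1; on 'c' 1→0 → fail=9;  out {2}∪∅={2}
  n14('acc'): parent n13 fail=9; on 'c' 9 → fail=15;  out {3}∪{4}={3,4}
  n4('bbbc'): parent n3 fail=2; on 'c' 2→1→0 → fail=9;  out ∅∪∅=∅
  n5('bbbcc'): parent n4 fail=9; on 'c' 9 → fail=15;  out ∅∪{4}={4}
  n6('bbbccb'): parent n5 fail=15; on 'b' 15→9 → fail=10;  out {0}∪∅={0}

Scan:
i=0 'a': node 0→12
i=1 'a': node 12→12 ·f
i=2 'a': node 12→12 ·f
i=3 'c': node 12→13
i=4 'c': node 13→14  ** P3@[2:4],P4@[3:4]
i=5 'c': node 14→15 ·f  ** P4@[4:5]
i=6 'c': node 15→15 ·f  ** P4@[5:6]
i=7 'b': node 15→10 ·f
i=8 'c': node 10→11  ** P2@[6:8]
i=9 'a': node 11→12 ·f
i=10 'c': node 12→13
i=11 'a': node 13→12 ·f
i=12 'b': node 12→1 ·f
i=13 'b': node 1→2
i=14 'b': node 2→3
i=15 'c': node 3→4
i=16 'c': node 4→5  ** P4@[15:16]
i=17 'b': node 5→6  ** P0@[12:17]
i=18 'c': node 6→11 ·f  ** P2@[16:18]
i=19 'c': node 11→15 ·f  ** P4@[18:19]
i=20 'b': node 15→10 ·f
i=21 'a': node 10→7 ·f
i=22 'c': node 7→8  ** P1@[20:22]
i=23 'c': node 8→14 ·f  ** P3@[21:23],P4@[22:23]
i=24 'a': node 14→12 ·f
i=25 'a': node 12→12 ·f
i=26 'b': node 12→1 ·f
i=27 'a': node 1→7
i=28 'c': node 7→8  ** P1@[26:28]
i=29 'c': node 8→14 ·f  ** P3@[27:29],P4@[28:29]
i=30 'b': node 14→10 ·f
i=31 'c': node 10→11  ** P2@[29:31]
i=32 'b': node 11→10 ·f
i=33 'c': node 10→11  ** P2@[31:33]
i=34 'a': node 11→12 ·f
i=35 'c': node 12→13
i=36 'c': node 13→14  ** P3@[34:36],P4@[35:36]
i=37 'a': node 14→12 ·f
i=38 'b': node 12→1 ·f
i=39 'b': node 1→2
i=40 'b': node 2→3
i=41 'c': node 3→4
i=42 'c': node 4→5  ** P4@[41:42]
i=43 'b': node 5→6  ** P0@[38:43]
i=44 'b': node 6→2 ·f
i=45 'c': node 2→9 ·f
i=46 'b': node 9→10
i=47 'c': node 10→11  ** P2@[45:47]
i=48 'a': node 11→12 ·f
i=49 'c': node 12→13
i=50 'c': node 13→14  ** P3@[48:50],P4@[49:50]
i=51 'b': node 14→10 ·f
i=52 'b': node 10→2 ·f
i=53 'b': node 2→3
i=54 'a': node 3→7 ·f
i=55 'c': node 7→8  ** P1@[53:55]
i=56 'c': node 8→14 ·f  ** P3@[54:56],P4@[55:56]
i=57 'b': node 14→10 ·f
i=58 'a': node 10→7 ·f
i=59 'c': node 7→8  ** P1@[57:59]
i=60 'c': node 8→14 ·f  ** P3@[58:60],P4@[59:60]
i=61 'c': node 14→15 ·f  ** P4@[60:61]
i=62 'a': node 15→12 ·f
i=63 'a': node 12→12 ·f
i=64 'a': node 12→12 ·f
i=65 'b': node 12→1 ·f
i=66 'b': node 1→2
i=67 'b': node 2→3
i=68 'c': node 3→4
i=69 'c': node 4→5  ** P4@[68:69]
i=70 'b': node 5→6  ** P0@[65:70]
i=71 'c': node 6→11 ·f  ** P2@[69:71]

Matches: [[4,3],[4,4],[5,4],[6,4],[8,2],[16,4],[17,0],[18,2],[19,4],[22,1],[23,3],[23,4],[28,1],[29,3],[29,4],[31,2],[33,2],[36,3],[36,4],[42,4],[43,0],[47,2],[50,3],[50,4],[55,1],[56,3],[56,4],[59,1],[60,3],[60,4],[61,4],[69,4],[70,0],[71,2]]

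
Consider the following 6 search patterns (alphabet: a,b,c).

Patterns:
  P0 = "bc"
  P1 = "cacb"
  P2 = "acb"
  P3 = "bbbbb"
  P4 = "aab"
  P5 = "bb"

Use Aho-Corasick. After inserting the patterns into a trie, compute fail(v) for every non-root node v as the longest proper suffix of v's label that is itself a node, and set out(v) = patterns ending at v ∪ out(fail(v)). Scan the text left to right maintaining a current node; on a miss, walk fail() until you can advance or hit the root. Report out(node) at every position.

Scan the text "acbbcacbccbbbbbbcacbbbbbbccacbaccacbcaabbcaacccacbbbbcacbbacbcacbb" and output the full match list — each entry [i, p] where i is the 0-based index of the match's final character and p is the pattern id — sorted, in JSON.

Build automaton:
Trie (insert patterns):
  0='ε' goto a→7 b→1 c→3
  1='b' goto b→10 c→2
  2='bc' goto ·  ←P0
  3='c' goto a→4
  4='ca' goto c→5
  5='cac' goto b→6
  6='cacb' goto ·  ←P1
  7='a' goto a→14 c→8
  8='ac' goto b→9
  9='acb' goto ·  ←P2
  10='bb' goto b→11  ←P5
  11='bbb' goto b→12
  12='bbbb' goto b→13
  13='bbbbb' goto ·  ←P3
  14='aa' goto b→15
  15='aab' goto ·  ←P4

BFS fail/out derivation:
  fail(1) 'b': from fail(0)=0 chase 'b': 0 ⇒ 0;  out=∅∪out(0)=∅
  fail(3) 'c': from fail(0)=0 chase 'c': 0 ⇒ 0;  out=∅∪out(0)=∅
  fail(7) 'a': from fail(0)=0 chase 'a': 0 ⇒ 0;  out=∅∪out(0)=∅
  fail(2) 'bc': from fail(1)=0 chase 'c': 0 ⇒ 3;  out={0}∪out(3)={0}
  fail(4) 'ca': from fail(3)=0 chase 'a': 0 ⇒ 7;  out=∅∪out(7)=∅
  fail(8) 'ac': from fail(7)=0 chase 'c': 0 ⇒ 3;  out=∅∪out(3)=∅
  fail(10) 'bb': from fail(1)=0 chase 'b': 0 ⇒ 1;  out={5}∪out(1)={5}
  fail(14) 'aa': from fail(7)=0 chase 'a': 0 ⇒ 7;  out=∅∪out(7)=∅
  fail(5) 'cac': from fail(4)=7 chase 'c': 7 ⇒ 8;  out=∅∪out(8)=∅
  fail(9) 'acb': from fail(8)=3 chase 'b': 3→0 ⇒ 1;  out={2}∪out(1)={2}
  fail(11) 'bbb': from fail(10)=1 chase 'b': 1 ⇒ 10;  out=∅∪out(10)={5}
  fail(15) 'aab': from fail(14)=7 chase 'b': 7→0 ⇒ 1;  out={4}∪out(1)={4}
  fail(6) 'cacb': from fail(5)=8 chase 'b': 8 ⇒ 9;  out={1}∪out(9)={1,2}
  fail(12) 'bbbb': from fail(11)=10 chase 'b': 10 ⇒ 11;  out=∅∪out(11)={5}
  fail(13) 'bbbbb': from fail(12)=11 chase 'b': 11 ⇒ 12;  out={3}∪out(12)={3,5}

Run:
pos 0 'a': at 7
pos 1 'c': at 8
pos 2 'b': at 9  emit P2@[0:2]
pos 3 'b': at 10 (fail-walked)  emit P5@[2:3]
pos 4 'c': at 2 (fail-walked)  emit P0@[3:4]
pos 5 'a': at 4 (fail-walked)
pos 6 'c': at 5
pos 7 'b': at 6  emit P1@[4:7],P2@[5:7]
pos 8 'c': at 2 (fail-walked)  emit P0@[7:8]
pos 9 'c': at 3 (fail-walked)
pos 10 'b': at 1 (fail-walked)
pos 11 'b': at 10  emit P5@[10:11]
pos 12 'b': at 11  emit P5@[11:12]
pos 13 'b': at 12  emit P5@[12:13]
pos 14 'b': at 13  emit P3@[10:14],P5@[13:14]
pos 15 'b': at 13 (fail-walked)  emit P3@[11:15],P5@[14:15]
pos 16 'c': at 2 (fail-walked)  emit P0@[15:16]
pos 17 'a': at 4 (fail-walked)
pos 18 'c': at 5
pos 19 'b': at 6  emit P1@[16:19],P2@[17:19]
pos 20 'b': at 10 (fail-walked)  emit P5@[19:20]
pos 21 'b': at 11  emit P5@[20:21]
pos 22 'b': at 12  emit P5@[21:22]
pos 23 'b': at 13  emit P3@[19:23],P5@[22:23]
pos 24 'b': at 13 (fail-walked)  emit P3@[20:24],P5@[23:24]
pos 25 'c': at 2 (fail-walked)  emit P0@[24:25]
pos 26 'c': at 3 (fail-walked)
pos 27 'a': at 4
pos 28 'c': at 5
pos 29 'b': at 6  emit P1@[26:29],P2@[27:29]
pos 30 'a': at 7 (fail-walked)
pos 31 'c': at 8
pos 32 'c': at 3 (fail-walked)
pos 33 'a': at 4
pos 34 'c': at 5
pos 35 'b': at 6  emit P1@[32:35],P2@[33:35]
pos 36 'c': at 2 (fail-walked)  emit P0@[35:36]
pos 37 'a': at 4 (fail-walked)
pos 38 'a': at 14 (fail-walked)
pos 39 'b': at 15  emit P4@[37:39]
pos 40 'b': at 10 (fail-walked)  emit P5@[39:40]
pos 41 'c': at 2 (fail-walked)  emit P0@[40:41]
pos 42 'a': at 4 (fail-walked)
pos 43 'a': at 14 (fail-walked)
pos 44 'c': at 8 (fail-walked)
pos 45 'c': at 3 (fail-walked)
pos 46 'c': at 3 (fail-walked)
pos 47 'a': at 4
pos 48 'c': at 5
pos 49 'b': at 6  emit P1@[46:49],P2@[47:49]
pos 50 'b': at 10 (fail-walked)  emit P5@[49:50]
pos 51 'b': at 11  emit P5@[50:51]
pos 52 'b': at 12  emit P5@[51:52]
pos 53 'c': at 2 (fail-walked)  emit P0@[52:53]
pos 54 'a': at 4 (fail-walked)
pos 55 'c': at 5
pos 56 'b': at 6  emit P1@[53:56],P2@[54:56]
pos 57 'b': at 10 (fail-walked)  emit P5@[56:57]
pos 58 'a': at 7 (fail-walked)
pos 59 'c': at 8
pos 60 'b': at 9  emit P2@[58:60]
pos 61 'c': at 2 (fail-walked)  emit P0@[60:61]
pos 62 'a': at 4 (fail-walked)
pos 63 'c': at 5
pos 64 'b': at 6  emit P1@[61:64],P2@[62:64]
pos 65 'b': at 10 (fail-walked)  emit P5@[64:65]

Matches: [[2,2],[3,5],[4,0],[7,1],[7,2],[8,0],[11,5],[12,5],[13,5],[14,3],[14,5],[15,3],[15,5],[16,0],[19,1],[19,2],[20,5],[21,5],[22,5],[23,3],[23,5],[24,3],[24,5],[25,0],[29,1],[29,2],[35,1],[35,2],[36,0],[39,4],[40,5],[41,0],[49,1],[49,2],[50,5],[51,5],[52,5],[53,0],[56,1],[56,2],[57,5],[60,2],[61,0],[64,1],[64,2],[65,5]]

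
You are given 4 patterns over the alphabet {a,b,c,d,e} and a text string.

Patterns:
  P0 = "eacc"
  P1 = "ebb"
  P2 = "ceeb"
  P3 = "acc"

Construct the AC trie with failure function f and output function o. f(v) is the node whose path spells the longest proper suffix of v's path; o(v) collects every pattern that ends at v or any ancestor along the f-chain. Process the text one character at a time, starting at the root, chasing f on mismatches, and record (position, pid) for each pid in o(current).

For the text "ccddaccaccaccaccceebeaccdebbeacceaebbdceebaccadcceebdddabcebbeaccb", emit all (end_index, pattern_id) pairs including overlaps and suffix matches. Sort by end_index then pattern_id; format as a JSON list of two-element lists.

Build:
Trie (insert patterns):
  0='ε' goto a→11 c→7 e→1
  1='e' goto a→2 b→5
  2='ea' goto c→3
  3='eac' goto c→4
  4='eacc' goto ·  ←P0
  5='eb' goto b→6
  6='ebb' goto ·  ←P1
  7='c' goto e→8
  8='ce' goto e→9
  9='cee' goto b→10
  10='ceeb' goto ·  ←P2
  11='a' goto c→12
  12='ac' goto c→13
  13='acc' goto ·  ←P3

Failure links (BFS by depth):
  fail(1) 'e': from fail(0)=0 chase 'e': 0 ⇒ 0;  out=∅∪out(0)=∅
  fail(7) 'c': from fail(0)=0 chase 'c': 0 ⇒ 0;  out=∅∪out(0)=∅
  fail(11) 'a': from fail(0)=0 chase 'a': 0 ⇒ 0;  out=∅∪out(0)=∅
  fail(2) 'ea': from fail(1)=0 chase 'a': 0 ⇒ 11;  out=∅∪out(11)=∅
  fail(5) 'eb': from fail(1)=0 chase 'b': 0 ⇒ 0;  out=∅∪out(0)=∅
  fail(8) 'ce': from fail(7)=0 chase 'e': 0 ⇒ 1;  out=∅∪out(1)=∅
  fail(12) 'ac': from fail(11)=0 chase 'c': 0 ⇒ 7;  out=∅∪out(7)=∅
  fail(3) 'eac': from fail(2)=11 chase 'c': 11 ⇒ 12;  out=∅∪out(12)=∅
  fail(6) 'ebb': from fail(5)=0 chase 'b': 0 ⇒ 0;  out={1}∪out(0)={1}
  fail(9) 'cee': from fail(8)=1 chase 'e': 1→0 ⇒ 1;  out=∅∪out(1)=∅
  fail(13) 'acc': from fail(12)=7 chase 'c': 7→0 ⇒ 7;  out={3}∪out(7)={3}
  fail(4) 'eacc': from fail(3)=12 chase 'c': 12 ⇒ 13;  out={0}∪out(13)={0,3}
  fail(10) 'ceeb': from fail(9)=1 chase 'b': 1 ⇒ 5;  out={2}∪out(5)={2}

Run:
pos 0 'c': at 7
pos 1 'c': at 7 (via fail)
pos 2 'd': at 0 (via fail)
pos 3 'd': at 0
pos 4 'a': at 11
pos 5 'c': at 12
pos 6 'c': at 13  → match P3@[4:6]
pos 7 'a': at 11 (via fail)
pos 8 'c': at 12
pos 9 'c': at 13  → match P3@[7:9]
pos 10 'a': at 11 (via fail)
pos 11 'c': at 12
pos 12 'c': at 13  → match P3@[10:12]
pos 13 'a': at 11 (via fail)
pos 14 'c': at 12
pos 15 'c': at 13  → match P3@[13:15]
pos 16 'c': at 7 (via fail)
pos 17 'e': at 8
pos 18 'e': at 9
pos 19 'b': at 10  → match P2@[16:19]
pos 20 'e': at 1 (via fail)
pos 21 'a': at 2
pos 22 'c': at 3
pos 23 'c': at 4  → match P0@[20:23],P3@[21:23]
pos 24 'd': at 0 (via fail)
pos 25 'e': at 1
pos 26 'b': at 5
pos 27 'b': at 6  → match P1@[25:27]
pos 28 'e': at 1 (via fail)
pos 29 'a': at 2
pos 30 'c': at 3
pos 31 'c': at 4  → match P0@[28:31],P3@[29:31]
pos 32 'e': at 8 (via fail)
pos 33 'a': at 2 (via fail)
pos 34 'e': at 1 (via fail)
pos 35 'b': at 5
pos 36 'b': at 6  → match P1@[34:36]
pos 37 'd': at 0 (via fail)
pos 38 'c': at 7
pos 39 'e': at 8
pos 40 'e': at 9
pos 41 'b': at 10  → match P2@[38:41]
pos 42 'a': at 11 (via fail)
pos 43 'c': at 12
pos 44 'c': at 13  → match P3@[42:44]
pos 45 'a': at 11 (via fail)
pos 46 'd': at 0 (via fail)
pos 47 'c': at 7
pos 48 'c': at 7 (via fail)
pos 49 'e': at 8
pos 50 'e': at 9
pos 51 'b': at 10  → match P2@[48:51]
pos 52 'd': at 0 (via fail)
pos 53 'd': at 0
pos 54 'd': at 0
pos 55 'a': at 11
pos 56 'b': at 0 (via fail)
pos 57 'c': at 7
pos 58 'e': at 8
pos 59 'b': at 5 (via fail)
pos 60 'b': at 6  → match P1@[58:60]
pos 61 'e': at 1 (via fail)
pos 62 'a': at 2
pos 63 'c': at 3
pos 64 'c': at 4  → match P0@[61:64],P3@[62:64]
pos 65 'b': at 0 (via fail)

Matches: [[6,3],[9,3],[12,3],[15,3],[19,2],[23,0],[23,3],[27,1],[31,0],[31,3],[36,1],[41,2],[44,3],[51,2],[60,1],[64,0],[64,3]]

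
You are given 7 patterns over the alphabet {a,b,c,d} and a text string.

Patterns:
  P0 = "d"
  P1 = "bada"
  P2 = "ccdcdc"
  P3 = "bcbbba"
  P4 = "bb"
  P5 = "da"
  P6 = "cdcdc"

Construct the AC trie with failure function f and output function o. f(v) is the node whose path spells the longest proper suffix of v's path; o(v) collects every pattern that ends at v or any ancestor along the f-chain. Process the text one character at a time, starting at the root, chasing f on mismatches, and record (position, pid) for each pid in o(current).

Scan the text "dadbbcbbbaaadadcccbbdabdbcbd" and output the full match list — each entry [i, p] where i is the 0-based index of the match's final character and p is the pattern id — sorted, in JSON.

Construct AC machine:
Trie (insert patterns):
  n0 'ε': b→2 c→6 d→1
  n1 'd': a→18  ←P0
  n2 'b': a→3 b→17 c→12
  n3 'ba': d→4
  n4 'bad': a→5
  n5 'bada': ·  ←P1
  n6 'c': c→7 d→19
  n7 'cc': d→8
  n8 'ccd': c→9
  n9 'ccdc': d→10
  n10 'ccdcd': c→11
  n11 'ccdcdc': ·  ←P2
  n12 'bc': b→13
  n13 'bcb': b→14
  n14 'bcbb': b→15
  n15 'bcbbb': a→16
  n16 'bcbbba': ·  ←P3
  n17 'bb': ·  ←P4
  n18 'da': ·  ←P5
  n19 'cd': c→20
  n20 'cdc': d→21
  n21 'cdcd': c→22
  n22 'cdcdc': ·  ←P6

Failure links (BFS by depth):
  fail(1) 'd': from fail(0)=0 chase 'd': 0 ⇒ 0;  out={0}∪out(0)={0}
  fail(2) 'b': from fail(0)=0 chase 'b': 0 ⇒ 0;  out=∅∪out(0)=∅
  fail(6) 'c': from fail(0)=0 chase 'c': 0 ⇒ 0;  out=∅∪out(0)=∅
  fail(3) 'ba': from fail(2)=0 chase 'a': 0 ⇒ 0;  out=∅∪out(0)=∅
  fail(7) 'cc': from fail(6)=0 chase 'c': 0 ⇒ 6;  out=∅∪out(6)=∅
  fail(12) 'bc': from fail(2)=0 chase 'c': 0 ⇒ 6;  out=∅∪out(6)=∅
  fail(17) 'bb': from fail(2)=0 chase 'b': 0 ⇒ 2;  out={4}∪out(2)={4}
  fail(18) 'da': from fail(1)=0 chase 'a': 0 ⇒ 0;  out={5}∪out(0)={5}
  fail(19) 'cd': from fail(6)=0 chase 'd': 0 ⇒ 1;  out=∅∪out(1)={0}
  fail(4) 'bad': from fail(3)=0 chase 'd': 0 ⇒ 1;  out=∅∪out(1)={0}
  fail(8) 'ccd': from fail(7)=6 chase 'd': 6 ⇒ 19;  out=∅∪out(19)={0}
  fail(13) 'bcb': from fail(12)=6 chase 'b': 6→0 ⇒ 2;  out=∅∪out(2)=∅
  fail(20) 'cdc': from fail(19)=1 chase 'c': 1→0 ⇒ 6;  out=∅∪out(6)=∅
  fail(5) 'bada': from fail(4)=1 chase 'a': 1 ⇒ 18;  out={1}∪out(18)={1,5}
  fail(9) 'ccdc': from fail(8)=19 chase 'c': 19 ⇒ 20;  out=∅∪out(20)=∅
  fail(14) 'bcbb': from fail(13)=2 chase 'b': 2 ⇒ 17;  out=∅∪out(17)={4}
  fail(21) 'cdcd': from fail(20)=6 chase 'd': 6 ⇒ 19;  out=∅∪out(19)={0}
  fail(10) 'ccdcd': from fail(9)=20 chase 'd': 20 ⇒ 21;  out=∅∪out(21)={0}
  fail(15) 'bcbbb': from fail(14)=17 chase 'b': 17→2 ⇒ 17;  out=∅∪out(17)={4}
  fail(22) 'cdcdc': from fail(21)=19 chase 'c': 19 ⇒ 20;  out={6}∪out(20)={6}
  fail(11) 'ccdcdc': from fail(10)=21 chase 'c': 21 ⇒ 22;  out={2}∪out(22)={2,6}
  fail(16) 'bcbbba': from fail(15)=17 chase 'a': 17→2 ⇒ 3;  out={3}∪out(3)={3}

Run:
i=0 'd': node 0→1  ** P0@[0:0]
i=1 'a': node 1→18  ** P5@[0:1]
i=2 'd': node 18→1 (via fail)  ** P0@[2:2]
i=3 'b': node 1→2 (via fail)
i=4 'b': node 2→17  ** P4@[3:4]
i=5 'c': node 17→12 (via fail)
i=6 'b': node 12→13
i=7 'b': node 13→14  ** P4@[6:7]
i=8 'b': node 14→15  ** P4@[7:8]
i=9 'a': node 15→16  ** P3@[4:9]
i=10 'a': node 16→0 (via fail)
i=11 'a': node 0→0
i=12 'd': node 0→1  ** P0@[12:12]
i=13 'a': node 1→18  ** P5@[12:13]
i=14 'd': node 18→1 (via fail)  ** P0@[14:14]
i=15 'c': node 1→6 (via fail)
i=16 'c': node 6→7
i=17 'c': node 7→7 (via fail)
i=18 'b': node 7→2 (via fail)
i=19 'b': node 2→17  ** P4@[18:19]
i=20 'd': node 17→1 (via fail)  ** P0@[20:20]
i=21 'a': node 1→18  ** P5@[20:21]
i=22 'b': node 18→2 (via fail)
i=23 'd': node 2→1 (via fail)  ** P0@[23:23]
i=24 'b': node 1→2 (via fail)
i=25 'c': node 2→12
i=26 'b': node 12→13
i=27 'd': node 13→1 (via fail)  ** P0@[27:27]

Matches: [[0,0],[1,5],[2,0],[4,4],[7,4],[8,4],[9,3],[12,0],[13,5],[14,0],[19,4],[20,0],[21,5],[23,0],[27,0]]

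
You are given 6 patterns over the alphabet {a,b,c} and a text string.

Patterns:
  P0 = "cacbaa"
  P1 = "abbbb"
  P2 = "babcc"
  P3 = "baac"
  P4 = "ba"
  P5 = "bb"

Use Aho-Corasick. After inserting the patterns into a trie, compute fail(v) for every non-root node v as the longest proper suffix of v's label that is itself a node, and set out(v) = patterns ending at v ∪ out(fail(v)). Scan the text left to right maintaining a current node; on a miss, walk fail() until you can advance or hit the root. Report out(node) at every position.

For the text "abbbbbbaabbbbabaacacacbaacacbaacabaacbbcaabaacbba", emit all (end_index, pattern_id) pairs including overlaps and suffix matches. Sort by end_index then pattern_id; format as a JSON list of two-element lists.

Build:
Trie nodes:
  0='ε' goto a→7 b→12 c→1
  1='c' goto a→2
  2='ca' goto c→3
  3='cac' goto b→4
  4='cacb' goto a→5
  5='cacba' goto a→6
  6='cacbaa' goto ·  [P0 ends]
  7='a' goto b→8
  8='ab' goto b→9
  9='abb' goto b→10
  10='abbb' goto b→11
  11='abbbb' goto ·  [P1 ends]
  12='b' goto a→13 b→19
  13='ba' goto a→17 b→14  [P4 ends]
  14='bab' goto c→15
  15='babc' goto c→16
  16='babcc' goto ·  [P2 ends]
  17='baa' goto c→18
  18='baac' goto ·  [P3 ends]
  19='bb' goto ·  [P5 ends]

Failure links (BFS by depth):
  fail(1) 'c': from fail(0)=0 chase 'c': 0 ⇒ 0;  out=∅∪out(0)=∅
  fail(7) 'a': from fail(0)=0 chase 'a': 0 ⇒ 0;  out=∅∪out(0)=∅
  fail(12) 'b': from fail(0)=0 chase 'b': 0 ⇒ 0;  out=∅∪out(0)=∅
  fail(2) 'ca': from fail(1)=0 chase 'a': 0 ⇒ 7;  out=∅∪out(7)=∅
  fail(8) 'ab': from fail(7)=0 chase 'b': 0 ⇒ 12;  out=∅∪out(12)=∅
  fail(13) 'ba': from fail(12)=0 chase 'a': 0 ⇒ 7;  out={4}∪out(7)={4}
  fail(19) 'bb': from fail(12)=0 chase 'b': 0 ⇒ 12;  out={5}∪out(12)={5}
  fail(3) 'cac': from fail(2)=7 chase 'c': 7→0 ⇒ 1;  out=∅∪out(1)=∅
  fail(9) 'abb': from fail(8)=12 chase 'b': 12 ⇒ 19;  out=∅∪out(19)={5}
  fail(14) 'bab': from fail(13)=7 chase 'b': 7 ⇒ 8;  out=∅∪out(8)=∅
  fail(17) 'baa': from fail(13)=7 chase 'a': 7→0 ⇒ 7;  out=∅∪out(7)=∅
  fail(4) 'cacb': from fail(3)=1 chase 'b': 1→0 ⇒ 12;  out=∅∪out(12)=∅
  fail(10) 'abbb': from fail(9)=19 chase 'b': 19→12 ⇒ 19;  out=∅∪out(19)={5}
  fail(15) 'babc': from fail(14)=8 chase 'c': 8→12→0 ⇒ 1;  out=∅∪out(1)=∅
  fail(18) 'baac': from fail(17)=7 chase 'c': 7→0 ⇒ 1;  out={3}∪out(1)={3}
  fail(5) 'cacba': from fail(4)=12 chase 'a': 12 ⇒ 13;  out=∅∪out(13)={4}
  fail(11) 'abbbb': from fail(10)=19 chase 'b': 19→12 ⇒ 19;  out={1}∪out(19)={1,5}
  fail(16) 'babcc': from fail(15)=1 chase 'c': 1→0 ⇒ 1;  out={2}∪out(1)={2}
  fail(6) 'cacbaa': from fail(5)=13 chase 'a': 13 ⇒ 17;  out={0}∪out(17)={0}

Text stream:
pos 0 'a': at 7
pos 1 'b': at 8
pos 2 'b': at 9  → match P5@[1:2]
pos 3 'b': at 10  → match P5@[2:3]
pos 4 'b': at 11  → match P1@[0:4],P5@[3:4]
pos 5 'b': at 19 (fail-walked)  → match P5@[4:5]
pos 6 'b': at 19 (fail-walked)  → match P5@[5:6]
pos 7 'a': at 13 (fail-walked)  → match P4@[6:7]
pos 8 'a': at 17
pos 9 'b': at 8 (fail-walked)
pos 10 'b': at 9  → match P5@[9:10]
pos 11 'b': at 10  → match P5@[10:11]
pos 12 'b': at 11  → match P1@[8:12],P5@[11:12]
pos 13 'a': at 13 (fail-walked)  → match P4@[12:13]
pos 14 'b': at 14
pos 15 'a': at 13 (fail-walked)  → match P4@[14:15]
pos 16 'a': at 17
pos 17 'c': at 18  → match P3@[14:17]
pos 18 'a': at 2 (fail-walked)
pos 19 'c': at 3
pos 20 'a': at 2 (fail-walked)
pos 21 'c': at 3
pos 22 'b': at 4
pos 23 'a': at 5  → match P4@[22:23]
pos 24 'a': at 6  → match P0@[19:24]
pos 25 'c': at 18 (fail-walked)  → match P3@[22:25]
pos 26 'a': at 2 (fail-walked)
pos 27 'c': at 3
pos 28 'b': at 4
pos 29 'a': at 5  → match P4@[28:29]
pos 30 'a': at 6  → match P0@[25:30]
pos 31 'c': at 18 (fail-walked)  → match P3@[28:31]
pos 32 'a': at 2 (fail-walked)
pos 33 'b': at 8 (fail-walked)
pos 34 'a': at 13 (fail-walked)  → match P4@[33:34]
pos 35 'a': at 17
pos 36 'c': at 18  → match P3@[33:36]
pos 37 'b': at 12 (fail-walked)
pos 38 'b': at 19  → match P5@[37:38]
pos 39 'c': at 1 (fail-walked)
pos 40 'a': at 2
pos 41 'a': at 7 (fail-walked)
pos 42 'b': at 8
pos 43 'a': at 13 (fail-walked)  → match P4@[42:43]
pos 44 'a': at 17
pos 45 'c': at 18  → match P3@[42:45]
pos 46 'b': at 12 (fail-walked)
pos 47 'b': at 19  → match P5@[46:47]
pos 48 'a': at 13 (fail-walked)  → match P4@[47:48]

Matches: [[2,5],[3,5],[4,1],[4,5],[5,5],[6,5],[7,4],[10,5],[11,5],[12,1],[12,5],[13,4],[15,4],[17,3],[23,4],[24,0],[25,3],[29,4],[30,0],[31,3],[34,4],[36,3],[38,5],[43,4],[45,3],[47,5],[48,4]]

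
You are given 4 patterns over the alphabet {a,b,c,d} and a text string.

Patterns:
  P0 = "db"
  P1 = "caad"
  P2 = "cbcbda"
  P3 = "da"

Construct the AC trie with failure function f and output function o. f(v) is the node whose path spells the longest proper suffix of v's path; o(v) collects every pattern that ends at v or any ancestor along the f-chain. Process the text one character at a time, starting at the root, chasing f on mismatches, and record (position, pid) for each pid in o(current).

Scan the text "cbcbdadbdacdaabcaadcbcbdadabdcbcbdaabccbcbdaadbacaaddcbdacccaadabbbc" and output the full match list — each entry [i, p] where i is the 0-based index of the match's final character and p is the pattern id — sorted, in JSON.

Build automaton:
Trie (insert patterns):
  0='ε' goto c→3 d→1
  1='d' goto a→12 b→2
  2='db' goto ·  [P0 ends]
  3='c' goto a→4 b→7
  4='ca' goto a→5
  5='caa' goto d→6
  6='caad' goto ·  [P1 ends]
  7='cb' goto c→8
  8='cbc' goto b→9
  9='cbcb' goto d→10
  10='cbcbd' goto a→11
  11='cbcbda' goto ·  [P2 ends]
  12='da' goto ·  [P3 ends]

BFS fail/out derivation:
  fail(1) 'd': from fail(0)=0 chase 'd': 0 ⇒ 0;  out=∅∪out(0)=∅
  fail(3) 'c': from fail(0)=0 chase 'c': 0 ⇒ 0;  out=∅∪out(0)=∅
  fail(2) 'db': from fail(1)=0 chase 'b': 0 ⇒ 0;  out={0}∪out(0)={0}
  fail(4) 'ca': from fail(3)=0 chase 'a': 0 ⇒ 0;  out=∅∪out(0)=∅
  fail(7) 'cb': from fail(3)=0 chase 'b': 0 ⇒ 0;  out=∅∪out(0)=∅
  fail(12) 'da': from fail(1)=0 chase 'a': 0 ⇒ 0;  out={3}∪out(0)={3}
  fail(5) 'caa': from fail(4)=0 chase 'a': 0 ⇒ 0;  out=∅∪out(0)=∅
  fail(8) 'cbc': from fail(7)=0 chase 'c': 0 ⇒ 3;  out=∅∪out(3)=∅
  fail(6) 'caad': from fail(5)=0 chase 'd': 0 ⇒ 1;  out={1}∪out(1)={1}
  fail(9) 'cbcb': from fail(8)=3 chase 'b': 3 ⇒ 7;  out=∅∪out(7)=∅
  fail(10) 'cbcbd': from fail(9)=7 chase 'd': 7→0 ⇒ 1;  out=∅∪out(1)=∅
  fail(11) 'cbcbda': from fail(10)=1 chase 'a': 1 ⇒ 12;  out={2}∪out(12)={2,3}

Scan:
i=0 'c': node 0→3
i=1 'b': node 3→7
i=2 'c': node 7→8
i=3 'b': node 8→9
i=4 'd': node 9→10
i=5 'a': node 10→11  → match P2@[0:5],P3@[4:5]
i=6 'd': node 11→1 ·f
i=7 'b': node 1→2  → match P0@[6:7]
i=8 'd': node 2→1 ·f
i=9 'a': node 1→12  → match P3@[8:9]
i=10 'c': node 12→3 ·f
i=11 'd': node 3→1 ·f
i=12 'a': node 1→12  → match P3@[11:12]
i=13 'a': node 12→0 ·f
i=14 'b': node 0→0
i=15 'c': node 0→3
i=16 'a': node 3→4
i=17 'a': node 4→5
i=18 'd': node 5→6  → match P1@[15:18]
i=19 'c': node 6→3 ·f
i=20 'b': node 3→7
i=21 'c': node 7→8
i=22 'b': node 8→9
i=23 'd': node 9→10
i=24 'a': node 10→11  → match P2@[19:24],P3@[23:24]
i=25 'd': node 11→1 ·f
i=26 'a': node 1→12  → match P3@[25:26]
i=27 'b': node 12→0 ·f
i=28 'd': node 0→1
i=29 'c': node 1→3 ·f
i=30 'b': node 3→7
i=31 'c': node 7→8
i=32 'b': node 8→9
i=33 'd': node 9→10
i=34 'a': node 10→11  → match P2@[29:34],P3@[33:34]
i=35 'a': node 11→0 ·f
i=36 'b': node 0→0
i=37 'c': node 0→3
i=38 'c': node 3→3 ·f
i=39 'b': node 3→7
i=40 'c': node 7→8
i=41 'b': node 8→9
i=42 'd': node 9→10
i=43 'a': node 10→11  → match P2@[38:43],P3@[42:43]
i=44 'a': node 11→0 ·f
i=45 'd': node 0→1
i=46 'b': node 1→2  → match P0@[45:46]
i=47 'a': node 2→0 ·f
i=48 'c': node 0→3
i=49 'a': node 3→4
i=50 'a': node 4→5
i=51 'd': node 5→6  → match P1@[48:51]
i=52 'd': node 6→1 ·f
i=53 'c': node 1→3 ·f
i=54 'b': node 3→7
i=55 'd': node 7→1 ·f
i=56 'a': node 1→12  → match P3@[55:56]
i=57 'c': node 12→3 ·f
i=58 'c': node 3→3 ·f
i=59 'c': node 3→3 ·f
i=60 'a': node 3→4
i=61 'a': node 4→5
i=62 'd': node 5→6  → match P1@[59:62]
i=63 'a': node 6→12 ·f  → match P3@[62:63]
i=64 'b': node 12→0 ·f
i=65 'b': node 0→0
i=66 'b': node 0→0
i=67 'c': node 0→3

Matches: [[5,2],[5,3],[7,0],[9,3],[12,3],[18,1],[24,2],[24,3],[26,3],[34,2],[34,3],[43,2],[43,3],[46,0],[51,1],[56,3],[62,1],[63,3]]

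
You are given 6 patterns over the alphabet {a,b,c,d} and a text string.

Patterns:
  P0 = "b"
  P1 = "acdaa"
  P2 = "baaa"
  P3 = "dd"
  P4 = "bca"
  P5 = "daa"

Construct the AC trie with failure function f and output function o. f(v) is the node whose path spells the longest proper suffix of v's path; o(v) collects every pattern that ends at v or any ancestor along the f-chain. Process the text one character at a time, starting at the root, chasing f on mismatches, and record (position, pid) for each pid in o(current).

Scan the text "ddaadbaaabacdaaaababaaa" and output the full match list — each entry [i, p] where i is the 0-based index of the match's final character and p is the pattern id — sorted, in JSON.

Construct AC machine:
Trie (insert patterns):
  n0 'ε': a→2 b→1 d→10
  n1 'b': a→7 c→12  [P0 ends]
  n2 'a': c→3
  n3 'ac': d→4
  n4 'acd': a→5
  n5 'acda': a→6
  n6 'acdaa': ·  [P1 ends]
  n7 'ba': a→8
  n8 'baa': a→9
  n9 'baaa': ·  [P2 ends]
  n10 'd': a→14 d→11
  n11 'dd': ·  [P3 ends]
  n12 'bc': a→13
  n13 'bca': ·  [P4 ends]
  n14 'da': a→15
  n15 'daa': ·  [P5 ends]

BFS fail/out derivation:
  fail(1) 'b': from fail(0)=0 chase 'b': 0 ⇒ 0;  out={0}∪out(0)={0}
  fail(2) 'a': from fail(0)=0 chase 'a': 0 ⇒ 0;  out=∅∪out(0)=∅
  fail(10) 'd': from fail(0)=0 chase 'd': 0 ⇒ 0;  out=∅∪out(0)=∅
  fail(3) 'ac': from fail(2)=0 chase 'c': 0 ⇒ 0;  out=∅∪out(0)=∅
  fail(7) 'ba': from fail(1)=0 chase 'a': 0 ⇒ 2;  out=∅∪out(2)=∅
  fail(11) 'dd': from fail(10)=0 chase 'd': 0 ⇒ 10;  out={3}∪out(10)={3}
  fail(12) 'bc': from fail(1)=0 chase 'c': 0 ⇒ 0;  out=∅∪out(0)=∅
  fail(14) 'da': from fail(10)=0 chase 'a': 0 ⇒ 2;  out=∅∪out(2)=∅
  fail(4) 'acd': from fail(3)=0 chase 'd': 0 ⇒ 10;  out=∅∪out(10)=∅
  fail(8) 'baa': from fail(7)=2 chase 'a': 2→0 ⇒ 2;  out=∅∪out(2)=∅
  fail(13) 'bca': from fail(12)=0 chase 'a': 0 ⇒ 2;  out={4}∪out(2)={4}
  fail(15) 'daa': from fail(14)=2 chase 'a': 2→0 ⇒ 2;  out={5}∪out(2)={5}
  fail(5) 'acda': from fail(4)=10 chase 'a': 10 ⇒ 14;  out=∅∪out(14)=∅
  fail(9) 'baaa': from fail(8)=2 chase 'a': 2→0 ⇒ 2;  out={2}∪out(2)={2}
  fail(6) 'acdaa': from fail(5)=14 chase 'a': 14 ⇒ 15;  out={1}∪out(15)={1,5}

Scan:
[0] read 'd'  n0⇒n10
[1] read 'd'  n10⇒n11  emit P3@[0:1]
[2] read 'a'  n11⇒n14 (fail-walked)
[3] read 'a'  n14⇒n15  emit P5@[1:3]
[4] read 'd'  n15⇒n10 (fail-walked)
[5] read 'b'  n10⇒n1 (fail-walked)  emit P0@[5:5]
[6] read 'a'  n1⇒n7
[7] read 'a'  n7⇒n8
[8] read 'a'  n8⇒n9  emit P2@[5:8]
[9] read 'b'  n9⇒n1 (fail-walked)  emit P0@[9:9]
[10] read 'a'  n1⇒n7
[11] read 'c'  n7⇒n3 (fail-walked)
[12] read 'd'  n3⇒n4
[13] read 'a'  n4⇒n5
[14] read 'a'  n5⇒n6  emit P1@[10:14],P5@[12:14]
[15] read 'a'  n6⇒n2 (fail-walked)
[16] read 'a'  n2⇒n2 (fail-walked)
[17] read 'b'  n2⇒n1 (fail-walked)  emit P0@[17:17]
[18] read 'a'  n1⇒n7
[19] read 'b'  n7⇒n1 (fail-walked)  emit P0@[19:19]
[20] read 'a'  n1⇒n7
[21] read 'a'  n7⇒n8
[22] read 'a'  n8⇒n9  emit P2@[19:22]

Result: [[1,3],[3,5],[5,0],[8,2],[9,0],[14,1],[14,5],[17,0],[19,0],[22,2]]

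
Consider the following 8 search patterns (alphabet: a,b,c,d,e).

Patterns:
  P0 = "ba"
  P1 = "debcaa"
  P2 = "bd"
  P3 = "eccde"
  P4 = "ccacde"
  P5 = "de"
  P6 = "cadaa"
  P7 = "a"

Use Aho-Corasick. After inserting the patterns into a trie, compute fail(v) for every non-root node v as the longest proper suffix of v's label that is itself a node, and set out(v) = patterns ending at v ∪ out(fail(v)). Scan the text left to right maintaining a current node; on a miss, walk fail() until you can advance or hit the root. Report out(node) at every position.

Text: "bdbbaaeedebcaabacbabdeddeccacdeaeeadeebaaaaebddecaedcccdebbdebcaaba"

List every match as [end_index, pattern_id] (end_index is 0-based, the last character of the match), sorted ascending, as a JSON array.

Construct AC machine:
Trie nodes:
  0='ε' goto a→25 b→1 c→15 d→3 e→10
  1='b' goto a→2 d→9
  2='ba' goto ·  ←P0
  3='d' goto e→4
  4='de' goto b→5  ←P5
  5='deb' goto c→6
  6='debc' goto a→7
  7='debca' goto a→8
  8='debcaa' goto ·  ←P1
  9='bd' goto ·  ←P2
  10='e' goto c→11
  11='ec' goto c→12
  12='ecc' goto d→13
  13='eccd' goto e→14
  14='eccde' goto ·  ←P3
  15='c' goto a→21 c→16
  16='cc' goto a→17
  17='cca' goto c→18
  18='ccac' goto d→19
  19='ccacd' goto e→20
  20='ccacde' goto ·  ←P4
  21='ca' goto d→22
  22='cad' goto a→23
  23='cada' goto a→24
  24='cadaa' goto ·  ←P6
  25='a' goto ·  ←P7

BFS fail/out derivation:
  fail(1) 'b': from fail(0)=0 chase 'b': 0 ⇒ 0;  out=∅∪out(0)=∅
  fail(3) 'd': from fail(0)=0 chase 'd': 0 ⇒ 0;  out=∅∪out(0)=∅
  fail(10) 'e': from fail(0)=0 chase 'e': 0 ⇒ 0;  out=∅∪out(0)=∅
  fail(15) 'c': from fail(0)=0 chase 'c': 0 ⇒ 0;  out=∅∪out(0)=∅
  fail(25) 'a': from fail(0)=0 chase 'a': 0 ⇒ 0;  out={7}∪out(0)={7}
  fail(2) 'ba': from fail(1)=0 chase 'a': 0 ⇒ 25;  out={0}∪out(25)={0,7}
  fail(4) 'de': from fail(3)=0 chase 'e': 0 ⇒ 10;  out={5}∪out(10)={5}
  fail(9) 'bd': from fail(1)=0 chase 'd': 0 ⇒ 3;  out={2}∪out(3)={2}
  fail(11) 'ec': from fail(10)=0 chase 'c': 0 ⇒ 15;  out=∅∪out(15)=∅
  fail(16) 'cc': from fail(15)=0 chase 'c': 0 ⇒ 15;  out=∅∪out(15)=∅
  fail(21) 'ca': from fail(15)=0 chase 'a': 0 ⇒ 25;  out=∅∪out(25)={7}
  fail(5) 'deb': from fail(4)=10 chase 'b': 10→0 ⇒ 1;  out=∅∪out(1)=∅
  fail(12) 'ecc': from fail(11)=15 chase 'c': 15 ⇒ 16;  out=∅∪out(16)=∅
  fail(17) 'cca': from fail(16)=15 chase 'a': 15 ⇒ 21;  out=∅∪out(21)={7}
  fail(22) 'cad': from fail(21)=25 chase 'd': 25→0 ⇒ 3;  out=∅∪out(3)=∅
  fail(6) 'debc': from fail(5)=1 chase 'c': 1→0 ⇒ 15;  out=∅∪out(15)=∅
  fail(13) 'eccd': from fail(12)=16 chase 'd': 16→15→0 ⇒ 3;  out=∅∪out(3)=∅
  fail(18) 'ccac': from fail(17)=21 chase 'c': 21→25→0 ⇒ 15;  out=∅∪out(15)=∅
  fail(23) 'cada': from fail(22)=3 chase 'a': 3→0 ⇒ 25;  out=∅∪out(25)={7}
  fail(7) 'debca': from fail(6)=15 chase 'a': 15 ⇒ 21;  out=∅∪out(21)={7}
  fail(14) 'eccde': from fail(13)=3 chase 'e': 3 ⇒ 4;  out={3}∪out(4)={3,5}
  fail(19) 'ccacd': from fail(18)=15 chase 'd': 15→0 ⇒ 3;  out=∅∪out(3)=∅
  fail(24) 'cadaa': from fail(23)=25 chase 'a': 25→0 ⇒ 25;  out={6}∪out(25)={6,7}
  fail(8) 'debcaa': from fail(7)=21 chase 'a': 21→25→0 ⇒ 25;  out={1}∪out(25)={1,7}
  fail(20) 'ccacde': from fail(19)=3 chase 'e': 3 ⇒ 4;  out={4}∪out(4)={4,5}

Text stream:
pos 0 'b': at 1
pos 1 'd': at 9  emit P2@[0:1]
pos 2 'b': at 1 (via fail)
pos 3 'b': at 1 (via fail)
pos 4 'a': at 2  emit P0@[3:4],P7@[4:4]
pos 5 'a': at 25 (via fail)  emit P7@[5:5]
pos 6 'e': at 10 (via fail)
pos 7 'e': at 10 (via fail)
pos 8 'd': at 3 (via fail)
pos 9 'e': at 4  emit P5@[8:9]
pos 10 'b': at 5
pos 11 'c': at 6
pos 12 'a': at 7  emit P7@[12:12]
pos 13 'a': at 8  emit P1@[8:13],P7@[13:13]
pos 14 'b': at 1 (via fail)
pos 15 'a': at 2  emit P0@[14:15],P7@[15:15]
pos 16 'c': at 15 (via fail)
pos 17 'b': at 1 (via fail)
pos 18 'a': at 2  emit P0@[17:18],P7@[18:18]
pos 19 'b': at 1 (via fail)
pos 20 'd': at 9  emit P2@[19:20]
pos 21 'e': at 4 (via fail)  emit P5@[20:21]
pos 22 'd': at 3 (via fail)
pos 23 'd': at 3 (via fail)
pos 24 'e': at 4  emit P5@[23:24]
pos 25 'c': at 11 (via fail)
pos 26 'c': at 12
pos 27 'a': at 17 (via fail)  emit P7@[27:27]
pos 28 'c': at 18
pos 29 'd': at 19
pos 30 'e': at 20  emit P4@[25:30],P5@[29:30]
pos 31 'a': at 25 (via fail)  emit P7@[31:31]
pos 32 'e': at 10 (via fail)
pos 33 'e': at 10 (via fail)
pos 34 'a': at 25 (via fail)  emit P7@[34:34]
pos 35 'd': at 3 (via fail)
pos 36 'e': at 4  emit P5@[35:36]
pos 37 'e': at 10 (via fail)
pos 38 'b': at 1 (via fail)
pos 39 'a': at 2  emit P0@[38:39],P7@[39:39]
pos 40 'a': at 25 (via fail)  emit P7@[40:40]
pos 41 'a': at 25 (via fail)  emit P7@[41:41]
pos 42 'a': at 25 (via fail)  emit P7@[42:42]
pos 43 'e': at 10 (via fail)
pos 44 'b': at 1 (via fail)
pos 45 'd': at 9  emit P2@[44:45]
pos 46 'd': at 3 (via fail)
pos 47 'e': at 4  emit P5@[46:47]
pos 48 'c': at 11 (via fail)
pos 49 'a': at 21 (via fail)  emit P7@[49:49]
pos 50 'e': at 10 (via fail)
pos 51 'd': at 3 (via fail)
pos 52 'c': at 15 (via fail)
pos 53 'c': at 16
pos 54 'c': at 16 (via fail)
pos 55 'd': at 3 (via fail)
pos 56 'e': at 4  emit P5@[55:56]
pos 57 'b': at 5
pos 58 'b': at 1 (via fail)
pos 59 'd': at 9  emit P2@[58:59]
pos 60 'e': at 4 (via fail)  emit P5@[59:60]
pos 61 'b': at 5
pos 62 'c': at 6
pos 63 'a': at 7  emit P7@[63:63]
pos 64 'a': at 8  emit P1@[59:64],P7@[64:64]
pos 65 'b': at 1 (via fail)
pos 66 'a': at 2  emit P0@[65:66],P7@[66:66]

Result: [[1,2],[4,0],[4,7],[5,7],[9,5],[12,7],[13,1],[13,7],[15,0],[15,7],[18,0],[18,7],[20,2],[21,5],[24,5],[27,7],[30,4],[30,5],[31,7],[34,7],[36,5],[39,0],[39,7],[40,7],[41,7],[42,7],[45,2],[47,5],[49,7],[56,5],[59,2],[60,5],[63,7],[64,1],[64,7],[66,0],[66,7]]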